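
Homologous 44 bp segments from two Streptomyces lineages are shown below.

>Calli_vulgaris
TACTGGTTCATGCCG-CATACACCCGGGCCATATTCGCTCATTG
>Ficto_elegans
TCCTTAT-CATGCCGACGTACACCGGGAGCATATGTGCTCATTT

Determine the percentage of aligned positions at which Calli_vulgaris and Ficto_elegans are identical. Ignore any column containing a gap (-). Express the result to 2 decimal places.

Excluding the 2 gap columns leaves 42 comparable sites.
Differing sites — 2:A/C; 5:G/T; 6:G/A; 18:A/G; 25:C/G; 28:G/A; 29:C/G; 35:T/G; 36:C/T; 44:G/T.
32 of the 42 comparable sites match, so the percent identity is 32/42 × 100 = 76.19%.

76.19%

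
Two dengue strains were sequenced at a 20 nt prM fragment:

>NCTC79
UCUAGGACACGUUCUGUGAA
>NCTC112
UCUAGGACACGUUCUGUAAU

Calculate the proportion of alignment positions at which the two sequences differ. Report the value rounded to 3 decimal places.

Mismatches occur at site 18 (G→A), site 20 (A→U).
There are 2 differences over 20 sites, so p = 2/20 = 0.100.

0.100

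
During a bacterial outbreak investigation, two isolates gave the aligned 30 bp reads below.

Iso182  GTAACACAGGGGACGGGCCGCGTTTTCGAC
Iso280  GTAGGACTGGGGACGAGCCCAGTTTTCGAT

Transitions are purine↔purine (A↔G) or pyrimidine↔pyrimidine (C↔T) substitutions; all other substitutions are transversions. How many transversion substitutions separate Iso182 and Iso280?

Differing sites — 4:A/G (Ti); 5:C/G (Tv); 8:A/T (Tv); 16:G/A (Ti); 20:G/C (Tv); 21:C/A (Tv); 30:C/T (Ti).
Of the 7 differences, 3 transitions and 4 transversions, so the answer is 4.

4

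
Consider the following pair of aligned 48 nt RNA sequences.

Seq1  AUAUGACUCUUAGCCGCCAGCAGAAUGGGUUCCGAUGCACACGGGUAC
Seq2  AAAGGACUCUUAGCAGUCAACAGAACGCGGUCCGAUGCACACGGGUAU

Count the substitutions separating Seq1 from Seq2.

9

Mismatches occur at site 2 (U/A), site 4 (U/G), site 15 (C/A), site 17 (C/U), site 20 (G/A), site 26 (U/C), site 28 (G/C), site 30 (U/G), site 48 (C/U).
That gives 9 mismatches out of 48 aligned sites, so the Hamming distance is 9.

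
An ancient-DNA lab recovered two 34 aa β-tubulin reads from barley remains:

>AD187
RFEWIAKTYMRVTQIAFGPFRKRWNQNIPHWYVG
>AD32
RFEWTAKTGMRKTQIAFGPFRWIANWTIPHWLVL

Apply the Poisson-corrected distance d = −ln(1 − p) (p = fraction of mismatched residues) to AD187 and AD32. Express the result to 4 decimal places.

Mismatches occur at site 5 (I→T), site 9 (Y→G), site 12 (V→K), site 22 (K→W), site 23 (R→I), site 24 (W→A), site 26 (Q→W), site 27 (N→T), site 32 (Y→L), site 34 (G→L).
p = 10/34 = 0.294118.
d = −ln(1 − 0.294118) = −ln(0.705882) = 0.3483.

0.3483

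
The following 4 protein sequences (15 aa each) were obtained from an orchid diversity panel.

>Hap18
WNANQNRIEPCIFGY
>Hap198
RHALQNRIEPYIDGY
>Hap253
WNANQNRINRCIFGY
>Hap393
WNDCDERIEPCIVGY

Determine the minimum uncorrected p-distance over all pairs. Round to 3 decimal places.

Pairwise Hamming distances:
  Hap18 vs Hap198: 5
  Hap18 vs Hap253: 2
  Hap18 vs Hap393: 5
  Hap198 vs Hap253: 7
  Hap198 vs Hap393: 8
  Hap253 vs Hap393: 7
The smallest is 2 mismatches, between Hap18 and Hap253; p = 2/15 = 0.133.

0.133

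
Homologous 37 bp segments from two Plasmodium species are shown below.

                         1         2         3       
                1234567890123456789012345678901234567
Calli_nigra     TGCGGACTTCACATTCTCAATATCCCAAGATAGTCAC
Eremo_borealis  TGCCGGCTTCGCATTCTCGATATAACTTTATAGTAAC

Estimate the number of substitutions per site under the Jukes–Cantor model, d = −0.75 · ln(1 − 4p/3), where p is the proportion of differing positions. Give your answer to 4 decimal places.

Differing sites — 4:G/C; 6:A/G; 11:A/G; 19:A/G; 24:C/A; 25:C/A; 27:A/T; 28:A/T; 29:G/T; 35:C/A.
p = 10/37 = 0.270270.
d = −0.75 · ln(1 − (4/3)·0.270270) = −0.75 · ln(0.639640) = −0.75 · (-0.446850) = 0.3351.

0.3351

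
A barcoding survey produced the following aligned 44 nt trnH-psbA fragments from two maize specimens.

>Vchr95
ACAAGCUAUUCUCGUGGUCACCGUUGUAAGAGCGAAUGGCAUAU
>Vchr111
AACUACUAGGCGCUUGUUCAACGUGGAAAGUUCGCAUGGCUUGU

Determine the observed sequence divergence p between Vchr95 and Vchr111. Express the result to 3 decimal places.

0.386

Differing sites — 2:C/A; 3:A/C; 4:A/U; 5:G/A; 9:U/G; 10:U/G; 12:U/G; 14:G/U; 17:G/U; 21:C/A; 25:U/G; 27:U/A; 31:A/U; 32:G/U; 35:A/C; 41:A/U; 43:A/G.
There are 17 differences over 44 sites, so p = 17/44 = 0.386.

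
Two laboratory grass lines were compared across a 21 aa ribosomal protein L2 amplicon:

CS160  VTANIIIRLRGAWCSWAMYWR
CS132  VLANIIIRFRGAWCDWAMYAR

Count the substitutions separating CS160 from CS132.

4

The sequences differ at positions 2 (T/L), 9 (L/F), 15 (S/D), 20 (W/A).
That gives 4 mismatches out of 21 aligned sites, so the Hamming distance is 4.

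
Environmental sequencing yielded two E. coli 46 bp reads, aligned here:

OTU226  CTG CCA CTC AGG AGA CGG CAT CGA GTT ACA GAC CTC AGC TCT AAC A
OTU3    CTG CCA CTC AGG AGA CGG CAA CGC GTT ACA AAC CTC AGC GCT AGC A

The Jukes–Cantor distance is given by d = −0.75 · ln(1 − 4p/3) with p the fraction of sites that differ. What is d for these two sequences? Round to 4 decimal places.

Mismatches occur at site 21 (T↔A), site 24 (A↔C), site 31 (G↔A), site 40 (T↔G), site 44 (A↔G).
p = 5/46 = 0.108696.
d = −0.75 · ln(1 − (4/3)·0.108696) = −0.75 · ln(0.855072) = −0.75 · (-0.156570) = 0.1174.

0.1174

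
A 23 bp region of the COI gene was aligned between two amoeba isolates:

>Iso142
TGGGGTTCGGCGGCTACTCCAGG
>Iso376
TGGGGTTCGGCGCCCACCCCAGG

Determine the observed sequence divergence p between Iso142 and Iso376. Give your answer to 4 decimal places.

Differing sites — 13:G/C; 15:T/C; 18:T/C.
There are 3 differences over 23 sites, so p = 3/23 = 0.1304.

0.1304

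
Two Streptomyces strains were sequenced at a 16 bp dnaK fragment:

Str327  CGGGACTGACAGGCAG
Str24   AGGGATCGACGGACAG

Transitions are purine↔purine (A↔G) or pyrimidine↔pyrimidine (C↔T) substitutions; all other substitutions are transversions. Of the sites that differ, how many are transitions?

The sequences differ at positions 1 (C/A, transversion), 6 (C/T, transition), 7 (T/C, transition), 11 (A/G, transition), 13 (G/A, transition).
Of the 5 differences, 4 transitions and 1 transversion, so the answer is 4.

4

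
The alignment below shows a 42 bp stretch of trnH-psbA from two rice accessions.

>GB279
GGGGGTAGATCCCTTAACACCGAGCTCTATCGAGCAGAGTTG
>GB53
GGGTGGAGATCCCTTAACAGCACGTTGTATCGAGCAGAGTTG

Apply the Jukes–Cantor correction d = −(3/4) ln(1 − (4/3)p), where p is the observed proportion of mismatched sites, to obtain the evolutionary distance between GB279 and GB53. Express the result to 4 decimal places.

The sequences differ at positions 4 (G/T), 6 (T/G), 20 (C/G), 22 (G/A), 23 (A/C), 25 (C/T), 27 (C/G).
p = 7/42 = 0.166667.
d = −0.75 · ln(1 − (4/3)·0.166667) = −0.75 · ln(0.777777) = −0.75 · (-0.251315) = 0.1885.

0.1885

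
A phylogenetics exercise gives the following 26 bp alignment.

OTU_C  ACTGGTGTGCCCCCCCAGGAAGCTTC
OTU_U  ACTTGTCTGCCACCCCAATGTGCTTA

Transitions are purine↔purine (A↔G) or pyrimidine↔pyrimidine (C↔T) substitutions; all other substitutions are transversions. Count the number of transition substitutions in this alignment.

2

The sequences differ at positions 4 (G/T, transversion), 7 (G/C, transversion), 12 (C/A, transversion), 18 (G/A, transition), 19 (G/T, transversion), 20 (A/G, transition), 21 (A/T, transversion), 26 (C/A, transversion).
Of the 8 differences, 2 transitions and 6 transversions, so the answer is 2.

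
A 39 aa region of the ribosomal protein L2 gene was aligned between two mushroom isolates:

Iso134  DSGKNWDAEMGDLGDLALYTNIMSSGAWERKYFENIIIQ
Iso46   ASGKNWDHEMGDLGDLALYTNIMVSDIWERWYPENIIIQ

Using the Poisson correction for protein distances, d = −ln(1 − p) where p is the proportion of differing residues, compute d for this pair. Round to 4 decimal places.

Mismatches occur at site 1 (D↔A), site 8 (A↔H), site 24 (S↔V), site 26 (G↔D), site 27 (A↔I), site 31 (K↔W), site 33 (F↔P).
p = 7/39 = 0.179487.
d = −ln(1 − 0.179487) = −ln(0.820513) = 0.1978.

0.1978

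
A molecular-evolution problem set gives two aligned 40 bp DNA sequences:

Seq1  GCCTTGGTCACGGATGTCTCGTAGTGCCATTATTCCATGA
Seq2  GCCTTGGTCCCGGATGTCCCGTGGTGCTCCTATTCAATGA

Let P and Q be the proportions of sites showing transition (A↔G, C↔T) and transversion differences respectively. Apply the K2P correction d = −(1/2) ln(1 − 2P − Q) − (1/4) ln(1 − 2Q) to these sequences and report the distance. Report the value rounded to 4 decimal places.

0.2014

Mismatches occur at site 10 (A→C, transversion), site 19 (T→C, transition), site 23 (A→G, transition), site 28 (C→T, transition), site 29 (A→C, transversion), site 30 (T→C, transition), site 36 (C→A, transversion).
Of the 7 differences, 4 transitions and 3 transversions over 40 sites: P = 4/40 = 0.100000, Q = 3/40 = 0.075000.
d = −0.5·ln(0.725000) − 0.25·ln(0.850000) = −0.5·(-0.321584) − 0.25·(-0.162519) = 0.2014.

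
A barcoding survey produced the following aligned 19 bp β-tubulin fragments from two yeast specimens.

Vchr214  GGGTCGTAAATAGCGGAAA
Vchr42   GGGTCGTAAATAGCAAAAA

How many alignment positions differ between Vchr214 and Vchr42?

2

Mismatches occur at site 15 (G/A), site 16 (G/A).
That gives 2 mismatches out of 19 aligned sites, so the Hamming distance is 2.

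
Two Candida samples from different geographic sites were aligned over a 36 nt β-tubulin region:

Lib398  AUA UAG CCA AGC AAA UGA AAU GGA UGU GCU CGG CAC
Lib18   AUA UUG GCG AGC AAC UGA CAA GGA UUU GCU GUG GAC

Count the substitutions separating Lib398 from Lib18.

The sequences differ at positions 5 (A/U), 7 (C/G), 9 (A/G), 15 (A/C), 19 (A/C), 21 (U/A), 26 (G/U), 31 (C/G), 32 (G/U), 34 (C/G).
That gives 10 mismatches out of 36 aligned sites, so the Hamming distance is 10.

10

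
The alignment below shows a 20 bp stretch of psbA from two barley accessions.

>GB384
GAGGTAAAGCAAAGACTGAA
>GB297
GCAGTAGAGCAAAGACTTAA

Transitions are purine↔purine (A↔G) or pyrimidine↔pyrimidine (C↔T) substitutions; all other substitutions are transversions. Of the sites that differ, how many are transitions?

2

The sequences differ at positions 2 (A/C, transversion), 3 (G/A, transition), 7 (A/G, transition), 18 (G/T, transversion).
Of the 4 differences, 2 transitions and 2 transversions, so the answer is 2.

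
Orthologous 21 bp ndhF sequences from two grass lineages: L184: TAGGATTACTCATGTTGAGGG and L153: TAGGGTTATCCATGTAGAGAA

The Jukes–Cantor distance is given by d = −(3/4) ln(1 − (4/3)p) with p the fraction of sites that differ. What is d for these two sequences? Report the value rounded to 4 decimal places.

0.3597

Mismatches occur at site 5 (A/G), site 9 (C/T), site 10 (T/C), site 16 (T/A), site 20 (G/A), site 21 (G/A).
p = 6/21 = 0.285714.
d = −0.75 · ln(1 − (4/3)·0.285714) = −0.75 · ln(0.619048) = −0.75 · (-0.479572) = 0.3597.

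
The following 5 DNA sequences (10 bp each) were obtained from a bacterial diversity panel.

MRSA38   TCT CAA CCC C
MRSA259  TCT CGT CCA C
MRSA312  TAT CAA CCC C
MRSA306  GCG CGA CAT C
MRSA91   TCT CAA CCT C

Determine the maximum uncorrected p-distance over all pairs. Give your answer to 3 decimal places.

0.600

Pairwise Hamming distances:
  MRSA38 vs MRSA259: 3
  MRSA38 vs MRSA312: 1
  MRSA38 vs MRSA306: 5
  MRSA38 vs MRSA91: 1
  MRSA259 vs MRSA312: 4
  MRSA259 vs MRSA306: 5
  MRSA259 vs MRSA91: 3
  MRSA312 vs MRSA306: 6
  MRSA312 vs MRSA91: 2
  MRSA306 vs MRSA91: 4
The largest is 6 mismatches, between MRSA312 and MRSA306; p = 6/10 = 0.600.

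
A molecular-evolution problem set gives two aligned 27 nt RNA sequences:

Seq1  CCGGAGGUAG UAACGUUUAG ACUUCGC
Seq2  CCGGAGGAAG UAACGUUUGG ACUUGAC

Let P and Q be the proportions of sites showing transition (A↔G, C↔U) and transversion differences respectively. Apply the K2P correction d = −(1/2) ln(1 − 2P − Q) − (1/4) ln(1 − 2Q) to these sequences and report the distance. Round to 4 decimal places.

The sequences differ at positions 8 (U/A, transversion), 19 (A/G, transition), 25 (C/G, transversion), 26 (G/A, transition).
Of the 4 differences, 2 transitions and 2 transversions over 27 sites: P = 2/27 = 0.074074, Q = 2/27 = 0.074074.
d = −0.5·ln(0.777778) − 0.25·ln(0.851852) = −0.5·(-0.251314) − 0.25·(-0.160342) = 0.1657.

0.1657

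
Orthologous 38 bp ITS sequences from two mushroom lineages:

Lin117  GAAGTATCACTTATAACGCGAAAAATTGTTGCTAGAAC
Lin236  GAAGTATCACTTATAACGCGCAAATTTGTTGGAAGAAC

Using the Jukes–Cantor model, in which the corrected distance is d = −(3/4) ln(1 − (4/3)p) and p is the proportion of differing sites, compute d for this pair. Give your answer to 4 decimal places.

0.1134

The sequences differ at positions 21 (A/C), 25 (A/T), 32 (C/G), 33 (T/A).
p = 4/38 = 0.105263.
d = −0.75 · ln(1 − (4/3)·0.105263) = −0.75 · ln(0.859649) = −0.75 · (-0.151231) = 0.1134.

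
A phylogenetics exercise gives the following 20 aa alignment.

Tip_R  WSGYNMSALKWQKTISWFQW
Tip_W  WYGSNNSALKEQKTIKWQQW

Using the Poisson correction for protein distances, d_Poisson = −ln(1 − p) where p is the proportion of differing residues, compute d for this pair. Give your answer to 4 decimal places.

Differing sites — 2:S/Y; 4:Y/S; 6:M/N; 11:W/E; 16:S/K; 18:F/Q.
p = 6/20 = 0.300000.
d = −ln(1 − 0.300000) = −ln(0.700000) = 0.3567.

0.3567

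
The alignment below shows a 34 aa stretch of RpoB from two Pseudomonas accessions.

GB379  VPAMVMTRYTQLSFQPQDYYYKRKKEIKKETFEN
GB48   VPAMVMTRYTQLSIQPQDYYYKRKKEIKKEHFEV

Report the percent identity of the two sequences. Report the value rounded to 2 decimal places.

91.18%

Differing sites — 14:F/I; 31:T/H; 34:N/V.
31 of the 34 sites match, so the percent identity is 31/34 × 100 = 91.18%.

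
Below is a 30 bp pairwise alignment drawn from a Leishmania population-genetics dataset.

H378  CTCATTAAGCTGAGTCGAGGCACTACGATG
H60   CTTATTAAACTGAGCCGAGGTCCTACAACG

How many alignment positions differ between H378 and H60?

7

The sequences differ at positions 3 (C/T), 9 (G/A), 15 (T/C), 21 (C/T), 22 (A/C), 27 (G/A), 29 (T/C).
That gives 7 mismatches out of 30 aligned sites, so the Hamming distance is 7.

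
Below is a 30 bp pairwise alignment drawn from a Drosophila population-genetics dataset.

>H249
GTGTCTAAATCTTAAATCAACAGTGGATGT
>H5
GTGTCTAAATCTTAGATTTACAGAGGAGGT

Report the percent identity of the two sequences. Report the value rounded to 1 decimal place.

83.3%

The sequences differ at positions 15 (A/G), 18 (C/T), 19 (A/T), 24 (T/A), 28 (T/G).
25 of the 30 sites match, so the percent identity is 25/30 × 100 = 83.3%.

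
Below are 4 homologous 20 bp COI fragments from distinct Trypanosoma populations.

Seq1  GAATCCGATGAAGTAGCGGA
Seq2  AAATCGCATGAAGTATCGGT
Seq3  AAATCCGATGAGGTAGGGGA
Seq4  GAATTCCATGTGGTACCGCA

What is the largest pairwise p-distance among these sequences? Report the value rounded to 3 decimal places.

Pairwise Hamming distances:
  Seq1 vs Seq2: 5
  Seq1 vs Seq3: 3
  Seq1 vs Seq4: 6
  Seq2 vs Seq3: 6
  Seq2 vs Seq4: 8
  Seq3 vs Seq4: 7
The largest is 8 mismatches, between Seq2 and Seq4; p = 8/20 = 0.400.

0.400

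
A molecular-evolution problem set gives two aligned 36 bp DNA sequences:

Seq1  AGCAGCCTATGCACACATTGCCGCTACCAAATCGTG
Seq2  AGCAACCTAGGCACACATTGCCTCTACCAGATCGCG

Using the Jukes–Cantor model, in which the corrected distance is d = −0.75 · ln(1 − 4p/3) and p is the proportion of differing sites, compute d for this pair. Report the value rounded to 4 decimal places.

Mismatches occur at site 5 (G/A), site 10 (T/G), site 23 (G/T), site 30 (A/G), site 35 (T/C).
p = 5/36 = 0.138889.
d = −0.75 · ln(1 − (4/3)·0.138889) = −0.75 · ln(0.814815) = −0.75 · (-0.204794) = 0.1536.

0.1536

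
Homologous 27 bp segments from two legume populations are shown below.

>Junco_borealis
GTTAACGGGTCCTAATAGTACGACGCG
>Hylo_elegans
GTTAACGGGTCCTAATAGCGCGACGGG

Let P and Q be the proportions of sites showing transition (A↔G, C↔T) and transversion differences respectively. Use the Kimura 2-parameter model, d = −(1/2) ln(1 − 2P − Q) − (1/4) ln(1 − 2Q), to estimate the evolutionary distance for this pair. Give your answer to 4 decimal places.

0.1216

Mismatches occur at site 19 (T↔C, transition), site 20 (A↔G, transition), site 26 (C↔G, transversion).
Of the 3 differences, 2 transitions and 1 transversion over 27 sites: P = 2/27 = 0.074074, Q = 1/27 = 0.037037.
d = −0.5·ln(0.814815) − 0.25·ln(0.925926) = −0.5·(-0.204794) − 0.25·(-0.076961) = 0.1216.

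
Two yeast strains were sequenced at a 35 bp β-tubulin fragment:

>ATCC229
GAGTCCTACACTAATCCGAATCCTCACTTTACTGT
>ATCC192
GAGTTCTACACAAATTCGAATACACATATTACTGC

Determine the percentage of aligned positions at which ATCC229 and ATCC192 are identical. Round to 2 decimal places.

77.14%

The sequences differ at positions 5 (C/T), 12 (T/A), 16 (C/T), 22 (C/A), 24 (T/A), 27 (C/T), 28 (T/A), 35 (T/C).
27 of the 35 sites match, so the percent identity is 27/35 × 100 = 77.14%.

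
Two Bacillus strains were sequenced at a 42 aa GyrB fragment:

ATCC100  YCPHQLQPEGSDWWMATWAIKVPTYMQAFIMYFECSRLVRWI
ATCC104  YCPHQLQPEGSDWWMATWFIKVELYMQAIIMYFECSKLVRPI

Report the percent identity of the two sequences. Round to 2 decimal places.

Differing sites — 19:A/F; 23:P/E; 24:T/L; 29:F/I; 37:R/K; 41:W/P.
36 of the 42 sites match, so the percent identity is 36/42 × 100 = 85.71%.

85.71%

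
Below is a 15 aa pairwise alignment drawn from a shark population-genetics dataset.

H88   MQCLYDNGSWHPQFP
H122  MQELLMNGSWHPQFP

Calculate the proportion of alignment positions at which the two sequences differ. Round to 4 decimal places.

0.2000

Differing sites — 3:C/E; 5:Y/L; 6:D/M.
There are 3 differences over 15 sites, so p = 3/15 = 0.2000.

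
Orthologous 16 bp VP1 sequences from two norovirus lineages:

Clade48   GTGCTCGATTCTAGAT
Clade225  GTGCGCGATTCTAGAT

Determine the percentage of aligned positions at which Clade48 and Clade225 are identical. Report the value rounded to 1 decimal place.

The sequences differ at position 5 (T/G).
15 of the 16 sites match, so the percent identity is 15/16 × 100 = 93.8%.

93.8%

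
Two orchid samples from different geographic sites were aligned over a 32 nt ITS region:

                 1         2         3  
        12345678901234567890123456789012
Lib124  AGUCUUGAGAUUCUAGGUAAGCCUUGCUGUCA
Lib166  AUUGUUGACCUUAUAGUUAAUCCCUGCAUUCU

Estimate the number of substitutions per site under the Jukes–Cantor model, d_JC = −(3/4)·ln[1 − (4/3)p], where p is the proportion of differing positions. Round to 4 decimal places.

0.4598

The sequences differ at positions 2 (G/U), 4 (C/G), 9 (G/C), 10 (A/C), 13 (C/A), 17 (G/U), 21 (G/U), 24 (U/C), 28 (U/A), 29 (G/U), 32 (A/U).
p = 11/32 = 0.343750.
d = −0.75 · ln(1 − (4/3)·0.343750) = −0.75 · ln(0.541667) = −0.75 · (-0.613104) = 0.4598.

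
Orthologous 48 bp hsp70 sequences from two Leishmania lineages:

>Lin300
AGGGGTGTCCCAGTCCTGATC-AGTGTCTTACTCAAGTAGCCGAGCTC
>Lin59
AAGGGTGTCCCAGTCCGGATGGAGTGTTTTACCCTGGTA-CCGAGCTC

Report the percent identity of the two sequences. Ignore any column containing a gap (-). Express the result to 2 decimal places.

Excluding the 2 gap columns leaves 46 comparable sites.
The sequences differ at positions 2 (G/A), 17 (T/G), 21 (C/G), 28 (C/T), 33 (T/C), 35 (A/T), 36 (A/G).
39 of the 46 comparable sites match, so the percent identity is 39/46 × 100 = 84.78%.

84.78%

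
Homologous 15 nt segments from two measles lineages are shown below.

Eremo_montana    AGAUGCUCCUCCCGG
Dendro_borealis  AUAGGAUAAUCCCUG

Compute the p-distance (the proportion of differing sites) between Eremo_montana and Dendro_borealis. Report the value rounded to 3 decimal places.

Differing sites — 2:G/U; 4:U/G; 6:C/A; 8:C/A; 9:C/A; 14:G/U.
There are 6 differences over 15 sites, so p = 6/15 = 0.400.

0.400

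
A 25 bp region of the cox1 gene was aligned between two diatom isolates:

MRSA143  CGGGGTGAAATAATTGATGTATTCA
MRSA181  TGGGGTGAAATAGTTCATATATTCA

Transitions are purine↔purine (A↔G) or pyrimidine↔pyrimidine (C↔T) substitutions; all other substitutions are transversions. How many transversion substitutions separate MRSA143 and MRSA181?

The sequences differ at positions 1 (C/T, transition), 13 (A/G, transition), 16 (G/C, transversion), 19 (G/A, transition).
Of the 4 differences, 3 transitions and 1 transversion, so the answer is 1.

1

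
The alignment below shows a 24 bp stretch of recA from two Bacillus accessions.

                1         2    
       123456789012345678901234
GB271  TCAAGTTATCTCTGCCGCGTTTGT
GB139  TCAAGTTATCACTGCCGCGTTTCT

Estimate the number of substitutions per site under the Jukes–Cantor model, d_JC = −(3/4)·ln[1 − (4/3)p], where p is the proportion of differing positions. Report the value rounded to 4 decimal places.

0.0883

Mismatches occur at site 11 (T↔A), site 23 (G↔C).
p = 2/24 = 0.083333.
d = −0.75 · ln(1 − (4/3)·0.083333) = −0.75 · ln(0.888889) = −0.75 · (-0.117783) = 0.0883.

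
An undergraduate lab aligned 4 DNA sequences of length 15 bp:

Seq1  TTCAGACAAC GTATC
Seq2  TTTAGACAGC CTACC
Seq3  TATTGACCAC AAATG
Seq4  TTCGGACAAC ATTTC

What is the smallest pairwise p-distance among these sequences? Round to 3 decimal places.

0.200

Pairwise Hamming distances:
  Seq1 vs Seq2: 4
  Seq1 vs Seq3: 7
  Seq1 vs Seq4: 3
  Seq2 vs Seq3: 8
  Seq2 vs Seq4: 6
  Seq3 vs Seq4: 7
The smallest is 3 mismatches, between Seq1 and Seq4; p = 3/15 = 0.200.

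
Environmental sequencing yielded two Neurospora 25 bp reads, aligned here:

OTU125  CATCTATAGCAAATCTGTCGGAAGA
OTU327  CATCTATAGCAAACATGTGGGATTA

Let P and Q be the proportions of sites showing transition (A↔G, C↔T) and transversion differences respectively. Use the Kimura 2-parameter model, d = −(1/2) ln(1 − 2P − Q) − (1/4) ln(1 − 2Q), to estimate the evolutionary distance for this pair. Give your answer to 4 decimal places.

0.2336

Mismatches occur at site 14 (T→C, transition), site 15 (C→A, transversion), site 19 (C→G, transversion), site 23 (A→T, transversion), site 24 (G→T, transversion).
Of the 5 differences, 1 transition and 4 transversions over 25 sites: P = 1/25 = 0.040000, Q = 4/25 = 0.160000.
d = −0.5·ln(0.760000) − 0.25·ln(0.680000) = −0.5·(-0.274437) − 0.25·(-0.385662) = 0.2336.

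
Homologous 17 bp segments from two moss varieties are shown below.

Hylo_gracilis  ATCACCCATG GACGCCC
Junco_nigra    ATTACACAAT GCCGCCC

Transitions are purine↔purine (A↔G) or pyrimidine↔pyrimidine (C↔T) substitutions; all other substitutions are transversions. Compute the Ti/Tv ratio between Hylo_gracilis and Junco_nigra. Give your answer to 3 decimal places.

0.250

The sequences differ at positions 3 (C/T, transition), 6 (C/A, transversion), 9 (T/A, transversion), 10 (G/T, transversion), 12 (A/C, transversion).
Of the 5 differences, 1 transition and 4 transversions, so Ti/Tv = 1/4 = 0.250.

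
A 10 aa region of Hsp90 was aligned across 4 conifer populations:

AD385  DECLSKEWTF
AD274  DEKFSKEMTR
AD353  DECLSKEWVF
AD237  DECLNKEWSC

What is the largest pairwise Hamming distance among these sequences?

Pairwise Hamming distances:
  AD385 vs AD274: 4
  AD385 vs AD353: 1
  AD385 vs AD237: 3
  AD274 vs AD353: 5
  AD274 vs AD237: 6
  AD353 vs AD237: 3
The largest is 6, between AD274 and AD237.

6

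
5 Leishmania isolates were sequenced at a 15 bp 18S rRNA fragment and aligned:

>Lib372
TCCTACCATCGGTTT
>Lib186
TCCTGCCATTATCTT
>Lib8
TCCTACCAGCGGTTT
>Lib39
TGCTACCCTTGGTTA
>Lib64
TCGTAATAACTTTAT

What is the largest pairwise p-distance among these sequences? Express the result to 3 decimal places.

0.733

Pairwise Hamming distances:
  Lib372 vs Lib186: 5
  Lib372 vs Lib8: 1
  Lib372 vs Lib39: 4
  Lib372 vs Lib64: 7
  Lib186 vs Lib8: 6
  Lib186 vs Lib39: 7
  Lib186 vs Lib64: 9
  Lib8 vs Lib39: 5
  Lib8 vs Lib64: 7
  Lib39 vs Lib64: 11
The largest is 11 mismatches, between Lib39 and Lib64; p = 11/15 = 0.733.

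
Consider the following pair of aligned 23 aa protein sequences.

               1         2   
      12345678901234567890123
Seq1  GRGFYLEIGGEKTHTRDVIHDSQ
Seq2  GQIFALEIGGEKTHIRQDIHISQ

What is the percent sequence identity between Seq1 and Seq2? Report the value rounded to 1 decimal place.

Mismatches occur at site 2 (R↔Q), site 3 (G↔I), site 5 (Y↔A), site 15 (T↔I), site 17 (D↔Q), site 18 (V↔D), site 21 (D↔I).
16 of the 23 sites match, so the percent identity is 16/23 × 100 = 69.6%.

69.6%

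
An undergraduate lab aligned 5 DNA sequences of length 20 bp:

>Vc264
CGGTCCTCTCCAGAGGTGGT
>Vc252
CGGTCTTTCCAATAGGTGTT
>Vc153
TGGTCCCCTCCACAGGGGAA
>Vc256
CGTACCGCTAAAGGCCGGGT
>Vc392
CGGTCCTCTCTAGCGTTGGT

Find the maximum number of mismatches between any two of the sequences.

13

Pairwise Hamming distances:
  Vc264 vs Vc252: 6
  Vc264 vs Vc153: 6
  Vc264 vs Vc256: 9
  Vc264 vs Vc392: 3
  Vc252 vs Vc153: 10
  Vc252 vs Vc256: 13
  Vc252 vs Vc392: 8
  Vc153 vs Vc256: 12
  Vc153 vs Vc392: 9
  Vc256 vs Vc392: 9
The largest is 13, between Vc252 and Vc256.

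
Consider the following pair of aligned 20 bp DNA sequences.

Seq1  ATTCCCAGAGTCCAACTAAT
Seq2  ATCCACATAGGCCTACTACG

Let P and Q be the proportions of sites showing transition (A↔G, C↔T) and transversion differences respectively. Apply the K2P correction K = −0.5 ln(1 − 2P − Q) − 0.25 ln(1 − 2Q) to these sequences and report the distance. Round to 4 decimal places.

0.4845

Differing sites — 3:T/C (Ti); 5:C/A (Tv); 8:G/T (Tv); 11:T/G (Tv); 14:A/T (Tv); 19:A/C (Tv); 20:T/G (Tv).
Of the 7 differences, 1 transition and 6 transversions over 20 sites: P = 1/20 = 0.050000, Q = 6/20 = 0.300000.
d = −0.5·ln(0.600000) − 0.25·ln(0.400000) = −0.5·(-0.510826) − 0.25·(-0.916291) = 0.4845.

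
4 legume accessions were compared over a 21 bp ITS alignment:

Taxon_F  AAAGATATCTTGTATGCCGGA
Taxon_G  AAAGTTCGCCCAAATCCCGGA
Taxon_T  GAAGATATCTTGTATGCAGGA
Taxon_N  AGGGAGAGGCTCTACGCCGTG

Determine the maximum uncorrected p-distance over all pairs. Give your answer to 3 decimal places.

Pairwise Hamming distances:
  Taxon_F vs Taxon_G: 8
  Taxon_F vs Taxon_T: 2
  Taxon_F vs Taxon_N: 10
  Taxon_G vs Taxon_T: 10
  Taxon_G vs Taxon_N: 13
  Taxon_T vs Taxon_N: 12
The largest is 13 mismatches, between Taxon_G and Taxon_N; p = 13/21 = 0.619.

0.619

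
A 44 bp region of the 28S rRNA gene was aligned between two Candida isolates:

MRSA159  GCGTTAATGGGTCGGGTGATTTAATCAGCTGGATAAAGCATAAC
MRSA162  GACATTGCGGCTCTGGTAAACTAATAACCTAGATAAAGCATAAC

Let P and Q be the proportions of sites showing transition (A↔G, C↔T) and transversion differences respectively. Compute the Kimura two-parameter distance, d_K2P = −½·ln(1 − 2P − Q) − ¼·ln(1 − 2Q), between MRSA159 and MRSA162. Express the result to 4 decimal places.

0.4142

The sequences differ at positions 2 (C/A, transversion), 3 (G/C, transversion), 4 (T/A, transversion), 6 (A/T, transversion), 7 (A/G, transition), 8 (T/C, transition), 11 (G/C, transversion), 14 (G/T, transversion), 18 (G/A, transition), 20 (T/A, transversion), 21 (T/C, transition), 26 (C/A, transversion), 28 (G/C, transversion), 31 (G/A, transition).
Of the 14 differences, 5 transitions and 9 transversions over 44 sites: P = 5/44 = 0.113636, Q = 9/44 = 0.204545.
d = −0.5·ln(0.568183) − 0.25·ln(0.590910) = −0.5·(-0.565312) − 0.25·(-0.526092) = 0.4142.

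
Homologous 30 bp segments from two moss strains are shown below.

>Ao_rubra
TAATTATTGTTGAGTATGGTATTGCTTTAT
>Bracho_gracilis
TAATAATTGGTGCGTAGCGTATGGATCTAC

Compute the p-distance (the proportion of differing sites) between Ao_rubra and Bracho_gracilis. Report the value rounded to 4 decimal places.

0.3000

The sequences differ at positions 5 (T/A), 10 (T/G), 13 (A/C), 17 (T/G), 18 (G/C), 23 (T/G), 25 (C/A), 27 (T/C), 30 (T/C).
There are 9 differences over 30 sites, so p = 9/30 = 0.3000.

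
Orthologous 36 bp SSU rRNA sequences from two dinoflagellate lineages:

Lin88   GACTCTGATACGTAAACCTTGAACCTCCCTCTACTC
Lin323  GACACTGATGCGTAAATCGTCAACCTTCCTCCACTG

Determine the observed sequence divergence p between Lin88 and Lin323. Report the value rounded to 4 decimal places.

0.2222

The sequences differ at positions 4 (T/A), 10 (A/G), 17 (C/T), 19 (T/G), 21 (G/C), 27 (C/T), 32 (T/C), 36 (C/G).
There are 8 differences over 36 sites, so p = 8/36 = 0.2222.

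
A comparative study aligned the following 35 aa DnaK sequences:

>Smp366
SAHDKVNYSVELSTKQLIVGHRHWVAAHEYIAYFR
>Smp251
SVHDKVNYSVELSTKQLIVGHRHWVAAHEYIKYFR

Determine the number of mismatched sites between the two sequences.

Differing sites — 2:A/V; 32:A/K.
That gives 2 mismatches out of 35 aligned sites, so the Hamming distance is 2.

2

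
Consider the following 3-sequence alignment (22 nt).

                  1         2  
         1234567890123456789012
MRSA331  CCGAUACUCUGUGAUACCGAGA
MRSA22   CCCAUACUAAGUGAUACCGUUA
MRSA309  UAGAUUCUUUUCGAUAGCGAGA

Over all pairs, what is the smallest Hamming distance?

Pairwise Hamming distances:
  MRSA331 vs MRSA22: 5
  MRSA331 vs MRSA309: 7
  MRSA22 vs MRSA309: 11
The smallest is 5, between MRSA331 and MRSA22.

5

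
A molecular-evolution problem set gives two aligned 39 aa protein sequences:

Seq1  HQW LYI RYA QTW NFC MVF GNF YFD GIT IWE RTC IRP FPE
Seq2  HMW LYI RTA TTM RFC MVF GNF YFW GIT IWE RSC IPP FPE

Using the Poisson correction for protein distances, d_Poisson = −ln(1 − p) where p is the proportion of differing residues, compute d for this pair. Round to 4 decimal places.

Mismatches occur at site 2 (Q→M), site 8 (Y→T), site 10 (Q→T), site 12 (W→M), site 13 (N→R), site 24 (D→W), site 32 (T→S), site 35 (R→P).
p = 8/39 = 0.205128.
d = −ln(1 − 0.205128) = −ln(0.794872) = 0.2296.

0.2296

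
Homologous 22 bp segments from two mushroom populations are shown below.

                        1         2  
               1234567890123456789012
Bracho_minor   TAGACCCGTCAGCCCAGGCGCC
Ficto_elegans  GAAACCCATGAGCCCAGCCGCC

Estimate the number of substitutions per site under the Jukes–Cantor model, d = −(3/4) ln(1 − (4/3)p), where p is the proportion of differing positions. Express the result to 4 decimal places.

Differing sites — 1:T/G; 3:G/A; 8:G/A; 10:C/G; 18:G/C.
p = 5/22 = 0.227273.
d = −0.75 · ln(1 − (4/3)·0.227273) = −0.75 · ln(0.696969) = −0.75 · (-0.361014) = 0.2708.

0.2708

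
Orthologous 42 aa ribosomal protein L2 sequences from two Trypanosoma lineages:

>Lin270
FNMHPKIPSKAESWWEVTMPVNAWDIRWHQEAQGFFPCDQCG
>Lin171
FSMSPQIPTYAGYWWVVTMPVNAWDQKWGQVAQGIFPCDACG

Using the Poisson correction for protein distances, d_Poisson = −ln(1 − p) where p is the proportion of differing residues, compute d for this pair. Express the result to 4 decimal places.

0.4055

Mismatches occur at site 2 (N↔S), site 4 (H↔S), site 6 (K↔Q), site 9 (S↔T), site 10 (K↔Y), site 12 (E↔G), site 13 (S↔Y), site 16 (E↔V), site 26 (I↔Q), site 27 (R↔K), site 29 (H↔G), site 31 (E↔V), site 35 (F↔I), site 40 (Q↔A).
p = 14/42 = 0.333333.
d = −ln(1 − 0.333333) = −ln(0.666667) = 0.4055.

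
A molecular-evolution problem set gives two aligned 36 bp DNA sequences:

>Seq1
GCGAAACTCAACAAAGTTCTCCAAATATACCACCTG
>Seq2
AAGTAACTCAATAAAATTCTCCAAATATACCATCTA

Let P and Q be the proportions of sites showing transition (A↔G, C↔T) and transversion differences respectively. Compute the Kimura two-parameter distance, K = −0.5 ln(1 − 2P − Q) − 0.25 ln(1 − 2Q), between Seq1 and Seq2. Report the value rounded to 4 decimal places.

Mismatches occur at site 1 (G/A, transition), site 2 (C/A, transversion), site 4 (A/T, transversion), site 12 (C/T, transition), site 16 (G/A, transition), site 33 (C/T, transition), site 36 (G/A, transition).
Of the 7 differences, 5 transitions and 2 transversions over 36 sites: P = 5/36 = 0.138889, Q = 2/36 = 0.055556.
d = −0.5·ln(0.666666) − 0.25·ln(0.888888) = −0.5·(-0.405466) − 0.25·(-0.117784) = 0.2322.

0.2322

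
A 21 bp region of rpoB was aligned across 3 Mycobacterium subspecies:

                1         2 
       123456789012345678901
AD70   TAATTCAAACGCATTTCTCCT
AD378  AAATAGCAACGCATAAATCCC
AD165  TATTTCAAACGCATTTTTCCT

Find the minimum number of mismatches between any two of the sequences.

Pairwise Hamming distances:
  AD70 vs AD378: 8
  AD70 vs AD165: 2
  AD378 vs AD165: 9
The smallest is 2, between AD70 and AD165.

2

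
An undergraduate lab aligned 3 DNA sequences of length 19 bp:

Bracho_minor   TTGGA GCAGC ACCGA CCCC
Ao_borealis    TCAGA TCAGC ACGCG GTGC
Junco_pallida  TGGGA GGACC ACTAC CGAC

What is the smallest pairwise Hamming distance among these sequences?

8

Pairwise Hamming distances:
  Bracho_minor vs Ao_borealis: 9
  Bracho_minor vs Junco_pallida: 8
  Ao_borealis vs Junco_pallida: 11
The smallest is 8, between Bracho_minor and Junco_pallida.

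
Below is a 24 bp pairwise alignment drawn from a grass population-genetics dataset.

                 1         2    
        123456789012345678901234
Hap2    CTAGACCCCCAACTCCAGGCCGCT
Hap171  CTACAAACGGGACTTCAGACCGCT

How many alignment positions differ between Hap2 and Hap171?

8

The sequences differ at positions 4 (G/C), 6 (C/A), 7 (C/A), 9 (C/G), 10 (C/G), 11 (A/G), 15 (C/T), 19 (G/A).
That gives 8 mismatches out of 24 aligned sites, so the Hamming distance is 8.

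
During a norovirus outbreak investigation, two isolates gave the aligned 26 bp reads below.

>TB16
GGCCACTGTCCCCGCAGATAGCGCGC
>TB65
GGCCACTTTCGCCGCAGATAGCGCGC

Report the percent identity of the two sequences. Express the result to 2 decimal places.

Mismatches occur at site 8 (G↔T), site 11 (C↔G).
24 of the 26 sites match, so the percent identity is 24/26 × 100 = 92.31%.

92.31%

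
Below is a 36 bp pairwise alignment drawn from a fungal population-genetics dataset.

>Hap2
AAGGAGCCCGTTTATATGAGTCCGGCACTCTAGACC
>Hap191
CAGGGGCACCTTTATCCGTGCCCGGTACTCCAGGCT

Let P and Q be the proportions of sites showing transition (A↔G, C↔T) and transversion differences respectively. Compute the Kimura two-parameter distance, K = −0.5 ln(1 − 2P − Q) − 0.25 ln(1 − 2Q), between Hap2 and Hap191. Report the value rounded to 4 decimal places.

0.4565

Mismatches occur at site 1 (A→C, transversion), site 5 (A→G, transition), site 8 (C→A, transversion), site 10 (G→C, transversion), site 16 (A→C, transversion), site 17 (T→C, transition), site 19 (A→T, transversion), site 21 (T→C, transition), site 26 (C→T, transition), site 31 (T→C, transition), site 34 (A→G, transition), site 36 (C→T, transition).
Of the 12 differences, 7 transitions and 5 transversions over 36 sites: P = 7/36 = 0.194444, Q = 5/36 = 0.138889.
d = −0.5·ln(0.472223) − 0.25·ln(0.722222) = −0.5·(-0.750304) − 0.25·(-0.325423) = 0.4565.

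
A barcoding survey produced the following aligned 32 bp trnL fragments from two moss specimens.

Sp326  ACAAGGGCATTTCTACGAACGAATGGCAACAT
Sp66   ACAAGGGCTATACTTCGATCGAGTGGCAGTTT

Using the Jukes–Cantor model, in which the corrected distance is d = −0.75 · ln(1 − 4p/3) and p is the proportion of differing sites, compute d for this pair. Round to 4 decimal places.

0.3525

Mismatches occur at site 9 (A/T), site 10 (T/A), site 12 (T/A), site 15 (A/T), site 19 (A/T), site 23 (A/G), site 29 (A/G), site 30 (C/T), site 31 (A/T).
p = 9/32 = 0.281250.
d = −0.75 · ln(1 − (4/3)·0.281250) = −0.75 · ln(0.625000) = −0.75 · (-0.470004) = 0.3525.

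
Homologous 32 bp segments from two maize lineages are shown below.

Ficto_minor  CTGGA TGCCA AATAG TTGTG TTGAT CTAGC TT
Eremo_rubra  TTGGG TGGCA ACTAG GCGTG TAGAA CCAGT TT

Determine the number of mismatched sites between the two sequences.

Mismatches occur at site 1 (C→T), site 5 (A→G), site 8 (C→G), site 12 (A→C), site 16 (T→G), site 17 (T→C), site 22 (T→A), site 25 (T→A), site 27 (T→C), site 30 (C→T).
That gives 10 mismatches out of 32 aligned sites, so the Hamming distance is 10.

10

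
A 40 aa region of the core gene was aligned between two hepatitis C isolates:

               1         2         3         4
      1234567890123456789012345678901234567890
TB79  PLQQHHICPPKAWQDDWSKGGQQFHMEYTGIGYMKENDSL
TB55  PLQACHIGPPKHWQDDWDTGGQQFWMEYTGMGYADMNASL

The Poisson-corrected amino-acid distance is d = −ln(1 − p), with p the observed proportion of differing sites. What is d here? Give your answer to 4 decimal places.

0.3567

The sequences differ at positions 4 (Q/A), 5 (H/C), 8 (C/G), 12 (A/H), 18 (S/D), 19 (K/T), 25 (H/W), 31 (I/M), 34 (M/A), 35 (K/D), 36 (E/M), 38 (D/A).
p = 12/40 = 0.300000.
d = −ln(1 − 0.300000) = −ln(0.700000) = 0.3567.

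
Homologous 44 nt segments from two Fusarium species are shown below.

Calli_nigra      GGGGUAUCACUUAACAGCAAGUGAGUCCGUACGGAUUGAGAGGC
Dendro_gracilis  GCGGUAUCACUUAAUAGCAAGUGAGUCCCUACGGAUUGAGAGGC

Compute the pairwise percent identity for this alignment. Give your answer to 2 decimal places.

Mismatches occur at site 2 (G→C), site 15 (C→U), site 29 (G→C).
41 of the 44 sites match, so the percent identity is 41/44 × 100 = 93.18%.

93.18%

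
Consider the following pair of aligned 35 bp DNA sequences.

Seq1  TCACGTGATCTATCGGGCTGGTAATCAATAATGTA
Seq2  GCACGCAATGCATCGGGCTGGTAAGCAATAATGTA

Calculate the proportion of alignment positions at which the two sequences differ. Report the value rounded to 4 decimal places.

The sequences differ at positions 1 (T/G), 6 (T/C), 7 (G/A), 10 (C/G), 11 (T/C), 25 (T/G).
There are 6 differences over 35 sites, so p = 6/35 = 0.1714.

0.1714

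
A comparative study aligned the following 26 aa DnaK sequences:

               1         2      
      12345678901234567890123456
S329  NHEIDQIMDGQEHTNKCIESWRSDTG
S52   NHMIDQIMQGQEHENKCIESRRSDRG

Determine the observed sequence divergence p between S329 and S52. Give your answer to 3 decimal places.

Differing sites — 3:E/M; 9:D/Q; 14:T/E; 21:W/R; 25:T/R.
There are 5 differences over 26 sites, so p = 5/26 = 0.192.

0.192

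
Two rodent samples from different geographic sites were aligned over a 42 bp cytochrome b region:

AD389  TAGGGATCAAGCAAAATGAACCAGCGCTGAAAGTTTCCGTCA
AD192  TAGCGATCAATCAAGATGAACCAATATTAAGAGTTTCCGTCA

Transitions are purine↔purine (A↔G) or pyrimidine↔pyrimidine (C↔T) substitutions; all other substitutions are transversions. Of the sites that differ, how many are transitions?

The sequences differ at positions 4 (G/C, transversion), 11 (G/T, transversion), 15 (A/G, transition), 24 (G/A, transition), 25 (C/T, transition), 26 (G/A, transition), 27 (C/T, transition), 29 (G/A, transition), 31 (A/G, transition).
Of the 9 differences, 7 transitions and 2 transversions, so the answer is 7.

7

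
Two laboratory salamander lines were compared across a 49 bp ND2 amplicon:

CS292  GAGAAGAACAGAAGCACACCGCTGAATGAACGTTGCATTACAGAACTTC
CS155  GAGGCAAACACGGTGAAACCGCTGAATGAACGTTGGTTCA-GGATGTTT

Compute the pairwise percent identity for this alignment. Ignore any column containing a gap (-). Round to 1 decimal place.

66.7%

Excluding the 1 gap column leaves 48 comparable sites.
Differing sites — 4:A/G; 5:A/C; 6:G/A; 11:G/C; 12:A/G; 13:A/G; 14:G/T; 15:C/G; 17:C/A; 36:C/G; 37:A/T; 39:T/C; 42:A/G; 45:A/T; 46:C/G; 49:C/T.
32 of the 48 comparable sites match, so the percent identity is 32/48 × 100 = 66.7%.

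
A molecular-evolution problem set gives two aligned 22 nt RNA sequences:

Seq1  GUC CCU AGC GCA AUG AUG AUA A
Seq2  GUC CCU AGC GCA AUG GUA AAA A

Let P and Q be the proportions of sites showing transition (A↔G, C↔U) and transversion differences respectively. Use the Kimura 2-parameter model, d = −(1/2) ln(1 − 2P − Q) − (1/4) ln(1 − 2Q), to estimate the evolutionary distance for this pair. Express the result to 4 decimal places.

0.1527

Differing sites — 16:A/G (Ti); 18:G/A (Ti); 20:U/A (Tv).
Of the 3 differences, 2 transitions and 1 transversion over 22 sites: P = 2/22 = 0.090909, Q = 1/22 = 0.045455.
d = −0.5·ln(0.772727) − 0.25·ln(0.909090) = −0.5·(-0.257829) − 0.25·(-0.095311) = 0.1527.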